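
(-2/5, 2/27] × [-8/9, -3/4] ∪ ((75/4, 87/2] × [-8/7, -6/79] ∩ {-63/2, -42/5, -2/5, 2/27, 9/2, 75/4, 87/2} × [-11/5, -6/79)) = ({87/2} × [-8/7, -6/79)) ∪ ((-2/5, 2/27] × [-8/9, -3/4])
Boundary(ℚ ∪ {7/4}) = ℝ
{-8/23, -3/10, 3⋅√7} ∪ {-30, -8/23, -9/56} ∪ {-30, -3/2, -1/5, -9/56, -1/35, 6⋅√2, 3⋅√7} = {-30, -3/2, -8/23, -3/10, -1/5, -9/56, -1/35, 6⋅√2, 3⋅√7}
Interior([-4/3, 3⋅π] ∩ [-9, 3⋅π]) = (-4/3, 3⋅π)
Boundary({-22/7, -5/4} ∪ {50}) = {-22/7, -5/4, 50}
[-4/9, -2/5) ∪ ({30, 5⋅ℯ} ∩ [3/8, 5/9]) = [-4/9, -2/5)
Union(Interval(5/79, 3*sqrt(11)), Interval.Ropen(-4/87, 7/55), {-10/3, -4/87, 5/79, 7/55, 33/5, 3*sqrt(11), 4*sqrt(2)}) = Union({-10/3}, Interval(-4/87, 3*sqrt(11)))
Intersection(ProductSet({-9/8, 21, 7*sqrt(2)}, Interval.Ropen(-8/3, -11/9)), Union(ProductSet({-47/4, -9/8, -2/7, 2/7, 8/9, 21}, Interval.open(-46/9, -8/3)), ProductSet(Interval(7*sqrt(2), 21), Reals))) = ProductSet({21, 7*sqrt(2)}, Interval.Ropen(-8/3, -11/9))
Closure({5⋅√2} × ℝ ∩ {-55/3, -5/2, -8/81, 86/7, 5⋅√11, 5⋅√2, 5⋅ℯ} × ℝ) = {5⋅√2} × ℝ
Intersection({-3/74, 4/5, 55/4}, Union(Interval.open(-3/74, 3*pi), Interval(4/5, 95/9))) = {4/5}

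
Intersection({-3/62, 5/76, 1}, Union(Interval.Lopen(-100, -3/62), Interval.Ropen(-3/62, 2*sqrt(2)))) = {-3/62, 5/76, 1}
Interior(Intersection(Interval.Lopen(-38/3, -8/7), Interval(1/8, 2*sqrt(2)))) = EmptySet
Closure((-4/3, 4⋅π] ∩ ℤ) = {-1, 0, …, 12}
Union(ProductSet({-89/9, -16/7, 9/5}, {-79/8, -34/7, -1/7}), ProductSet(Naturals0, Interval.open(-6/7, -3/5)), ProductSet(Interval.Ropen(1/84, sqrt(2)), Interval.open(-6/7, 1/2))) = Union(ProductSet({-89/9, -16/7, 9/5}, {-79/8, -34/7, -1/7}), ProductSet(Interval.Ropen(1/84, sqrt(2)), Interval.open(-6/7, 1/2)), ProductSet(Naturals0, Interval.open(-6/7, -3/5)))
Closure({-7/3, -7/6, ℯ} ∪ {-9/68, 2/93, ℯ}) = {-7/3, -7/6, -9/68, 2/93, ℯ}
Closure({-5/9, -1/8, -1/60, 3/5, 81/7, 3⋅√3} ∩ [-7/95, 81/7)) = {-1/60, 3/5, 3⋅√3}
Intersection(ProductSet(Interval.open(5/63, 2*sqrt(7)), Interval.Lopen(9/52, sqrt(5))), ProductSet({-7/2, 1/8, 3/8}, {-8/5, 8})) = EmptySet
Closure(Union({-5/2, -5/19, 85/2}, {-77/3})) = {-77/3, -5/2, -5/19, 85/2}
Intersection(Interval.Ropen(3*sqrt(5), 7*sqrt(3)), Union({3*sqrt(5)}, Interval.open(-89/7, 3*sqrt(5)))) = {3*sqrt(5)}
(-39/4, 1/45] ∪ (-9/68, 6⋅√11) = (-39/4, 6⋅√11)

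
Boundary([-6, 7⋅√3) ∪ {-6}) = {-6, 7⋅√3}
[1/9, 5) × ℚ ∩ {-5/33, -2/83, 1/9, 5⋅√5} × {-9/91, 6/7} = {1/9} × {-9/91, 6/7}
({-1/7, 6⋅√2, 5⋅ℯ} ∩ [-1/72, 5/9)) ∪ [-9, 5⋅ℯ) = [-9, 5⋅ℯ)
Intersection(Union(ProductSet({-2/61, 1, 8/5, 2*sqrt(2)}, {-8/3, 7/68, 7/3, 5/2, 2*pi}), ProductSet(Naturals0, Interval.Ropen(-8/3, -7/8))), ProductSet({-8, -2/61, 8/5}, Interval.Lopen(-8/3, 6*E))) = ProductSet({-2/61, 8/5}, {7/68, 7/3, 5/2, 2*pi})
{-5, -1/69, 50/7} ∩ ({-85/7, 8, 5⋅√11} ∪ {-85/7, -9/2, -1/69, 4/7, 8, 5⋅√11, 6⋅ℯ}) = {-1/69}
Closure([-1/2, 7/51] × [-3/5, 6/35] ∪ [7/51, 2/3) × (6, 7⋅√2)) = ([-1/2, 7/51] × [-3/5, 6/35]) ∪ ({7/51, 2/3} × [6, 7⋅√2]) ∪ ([7/51, 2/3] × {6, 7⋅√2}) ∪ ([7/51, 2/3) × (6, 7⋅√2))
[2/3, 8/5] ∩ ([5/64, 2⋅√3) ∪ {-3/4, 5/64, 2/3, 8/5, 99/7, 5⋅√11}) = [2/3, 8/5]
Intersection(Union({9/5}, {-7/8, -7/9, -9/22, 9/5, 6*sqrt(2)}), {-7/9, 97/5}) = {-7/9}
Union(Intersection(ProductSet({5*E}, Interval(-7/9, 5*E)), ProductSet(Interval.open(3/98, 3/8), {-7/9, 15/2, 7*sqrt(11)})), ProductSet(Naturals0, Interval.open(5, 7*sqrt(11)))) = ProductSet(Naturals0, Interval.open(5, 7*sqrt(11)))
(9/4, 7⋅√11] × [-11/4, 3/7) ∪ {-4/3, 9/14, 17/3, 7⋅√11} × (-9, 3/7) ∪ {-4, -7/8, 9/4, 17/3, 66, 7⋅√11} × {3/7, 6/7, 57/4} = ({-4/3, 9/14, 17/3, 7⋅√11} × (-9, 3/7)) ∪ ((9/4, 7⋅√11] × [-11/4, 3/7)) ∪ ({-4, -7/8, 9/4, 17/3, 66, 7⋅√11} × {3/7, 6/7, 57/4})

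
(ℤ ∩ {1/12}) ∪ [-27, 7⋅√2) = [-27, 7⋅√2)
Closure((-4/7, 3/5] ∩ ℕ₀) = {0}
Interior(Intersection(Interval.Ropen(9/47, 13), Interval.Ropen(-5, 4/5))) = Interval.open(9/47, 4/5)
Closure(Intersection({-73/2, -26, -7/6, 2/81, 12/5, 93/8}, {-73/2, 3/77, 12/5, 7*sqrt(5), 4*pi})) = {-73/2, 12/5}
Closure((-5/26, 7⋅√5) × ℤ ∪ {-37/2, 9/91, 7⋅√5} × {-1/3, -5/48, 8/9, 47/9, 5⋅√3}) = ([-5/26, 7⋅√5] × ℤ) ∪ ({-37/2, 9/91, 7⋅√5} × {-1/3, -5/48, 8/9, 47/9, 5⋅√3})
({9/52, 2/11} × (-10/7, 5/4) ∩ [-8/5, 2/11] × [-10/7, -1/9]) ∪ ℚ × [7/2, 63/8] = (ℚ × [7/2, 63/8]) ∪ ({9/52, 2/11} × (-10/7, -1/9])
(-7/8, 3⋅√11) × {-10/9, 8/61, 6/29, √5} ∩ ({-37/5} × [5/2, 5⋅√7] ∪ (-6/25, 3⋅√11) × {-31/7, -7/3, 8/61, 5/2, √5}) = (-6/25, 3⋅√11) × {8/61, √5}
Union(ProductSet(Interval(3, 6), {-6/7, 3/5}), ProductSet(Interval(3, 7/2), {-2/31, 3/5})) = Union(ProductSet(Interval(3, 7/2), {-2/31, 3/5}), ProductSet(Interval(3, 6), {-6/7, 3/5}))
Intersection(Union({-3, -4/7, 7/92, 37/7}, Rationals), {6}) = {6}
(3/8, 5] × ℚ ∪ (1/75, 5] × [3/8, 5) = ((3/8, 5] × ℚ) ∪ ((1/75, 5] × [3/8, 5))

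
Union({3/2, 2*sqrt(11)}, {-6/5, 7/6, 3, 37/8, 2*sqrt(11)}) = {-6/5, 7/6, 3/2, 3, 37/8, 2*sqrt(11)}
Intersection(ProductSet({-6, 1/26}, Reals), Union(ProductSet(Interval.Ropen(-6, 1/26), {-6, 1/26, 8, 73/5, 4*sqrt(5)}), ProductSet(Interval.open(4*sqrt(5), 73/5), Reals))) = ProductSet({-6}, {-6, 1/26, 8, 73/5, 4*sqrt(5)})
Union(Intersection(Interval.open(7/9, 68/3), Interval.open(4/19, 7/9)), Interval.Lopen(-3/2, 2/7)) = Interval.Lopen(-3/2, 2/7)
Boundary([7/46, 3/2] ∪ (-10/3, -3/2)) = {-10/3, -3/2, 7/46, 3/2}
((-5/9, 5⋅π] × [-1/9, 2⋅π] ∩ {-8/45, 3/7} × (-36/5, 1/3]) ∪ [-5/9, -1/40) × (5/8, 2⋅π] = ({-8/45, 3/7} × [-1/9, 1/3]) ∪ ([-5/9, -1/40) × (5/8, 2⋅π])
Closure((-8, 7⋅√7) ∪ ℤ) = ℤ ∪ [-8, 7⋅√7]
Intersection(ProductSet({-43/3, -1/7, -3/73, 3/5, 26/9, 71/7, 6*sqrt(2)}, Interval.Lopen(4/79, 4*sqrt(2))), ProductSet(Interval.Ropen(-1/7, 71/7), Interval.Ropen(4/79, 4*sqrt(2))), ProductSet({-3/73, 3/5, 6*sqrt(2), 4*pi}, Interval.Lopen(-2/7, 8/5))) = ProductSet({-3/73, 3/5, 6*sqrt(2)}, Interval.Lopen(4/79, 8/5))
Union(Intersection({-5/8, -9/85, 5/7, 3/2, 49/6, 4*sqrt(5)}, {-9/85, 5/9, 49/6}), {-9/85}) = {-9/85, 49/6}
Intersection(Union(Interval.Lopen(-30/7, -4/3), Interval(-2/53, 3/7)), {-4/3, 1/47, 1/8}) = {-4/3, 1/47, 1/8}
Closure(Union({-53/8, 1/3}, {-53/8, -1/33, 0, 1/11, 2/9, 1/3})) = {-53/8, -1/33, 0, 1/11, 2/9, 1/3}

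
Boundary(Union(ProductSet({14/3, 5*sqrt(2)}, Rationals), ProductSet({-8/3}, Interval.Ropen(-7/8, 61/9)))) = Union(ProductSet({-8/3}, Interval(-7/8, 61/9)), ProductSet({14/3, 5*sqrt(2)}, Reals))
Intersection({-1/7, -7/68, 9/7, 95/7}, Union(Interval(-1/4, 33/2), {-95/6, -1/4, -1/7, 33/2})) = {-1/7, -7/68, 9/7, 95/7}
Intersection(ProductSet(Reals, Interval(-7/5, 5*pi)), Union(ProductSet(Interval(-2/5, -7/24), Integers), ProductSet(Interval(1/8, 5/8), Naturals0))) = Union(ProductSet(Interval(-2/5, -7/24), Range(-1, 16, 1)), ProductSet(Interval(1/8, 5/8), Range(0, 16, 1)))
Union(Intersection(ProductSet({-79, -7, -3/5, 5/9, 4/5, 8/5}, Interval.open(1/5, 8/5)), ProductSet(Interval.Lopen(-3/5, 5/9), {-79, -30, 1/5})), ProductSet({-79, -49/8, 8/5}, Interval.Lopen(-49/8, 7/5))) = ProductSet({-79, -49/8, 8/5}, Interval.Lopen(-49/8, 7/5))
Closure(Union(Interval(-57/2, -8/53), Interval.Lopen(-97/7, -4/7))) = Interval(-57/2, -8/53)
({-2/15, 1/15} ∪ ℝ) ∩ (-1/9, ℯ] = (-1/9, ℯ]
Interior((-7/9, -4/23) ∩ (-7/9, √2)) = (-7/9, -4/23)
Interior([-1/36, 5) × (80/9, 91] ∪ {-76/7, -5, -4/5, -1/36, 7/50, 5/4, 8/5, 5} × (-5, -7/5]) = (-1/36, 5) × (80/9, 91)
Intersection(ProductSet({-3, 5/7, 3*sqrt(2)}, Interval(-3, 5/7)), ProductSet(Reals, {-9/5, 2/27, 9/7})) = ProductSet({-3, 5/7, 3*sqrt(2)}, {-9/5, 2/27})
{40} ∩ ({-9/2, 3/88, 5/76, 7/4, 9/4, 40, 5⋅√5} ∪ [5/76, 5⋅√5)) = {40}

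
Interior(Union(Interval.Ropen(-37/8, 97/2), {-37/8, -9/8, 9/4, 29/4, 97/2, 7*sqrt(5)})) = Interval.open(-37/8, 97/2)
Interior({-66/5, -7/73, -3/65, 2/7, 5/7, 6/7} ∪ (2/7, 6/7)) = (2/7, 6/7)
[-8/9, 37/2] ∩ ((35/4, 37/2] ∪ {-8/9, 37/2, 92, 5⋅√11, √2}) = {-8/9, √2} ∪ (35/4, 37/2]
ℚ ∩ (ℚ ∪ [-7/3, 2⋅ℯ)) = ℚ ∪ (ℚ ∩ [-7/3, 2⋅ℯ))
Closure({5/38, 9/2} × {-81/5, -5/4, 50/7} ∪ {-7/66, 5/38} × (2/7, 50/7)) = ({5/38, 9/2} × {-81/5, -5/4, 50/7}) ∪ ({-7/66, 5/38} × [2/7, 50/7])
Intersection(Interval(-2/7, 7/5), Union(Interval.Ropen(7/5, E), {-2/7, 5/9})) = {-2/7, 5/9, 7/5}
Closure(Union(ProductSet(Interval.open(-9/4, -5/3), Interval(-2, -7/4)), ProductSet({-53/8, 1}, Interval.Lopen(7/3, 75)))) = Union(ProductSet({-53/8, 1}, Interval(7/3, 75)), ProductSet(Interval(-9/4, -5/3), Interval(-2, -7/4)))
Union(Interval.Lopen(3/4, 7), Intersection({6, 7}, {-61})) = Interval.Lopen(3/4, 7)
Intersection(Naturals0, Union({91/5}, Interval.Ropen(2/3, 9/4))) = Range(1, 3, 1)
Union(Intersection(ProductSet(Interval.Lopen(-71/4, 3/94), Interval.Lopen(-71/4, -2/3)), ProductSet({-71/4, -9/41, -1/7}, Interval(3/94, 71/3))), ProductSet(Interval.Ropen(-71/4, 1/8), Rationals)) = ProductSet(Interval.Ropen(-71/4, 1/8), Rationals)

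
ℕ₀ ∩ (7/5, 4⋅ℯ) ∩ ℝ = {2, 3, …, 10}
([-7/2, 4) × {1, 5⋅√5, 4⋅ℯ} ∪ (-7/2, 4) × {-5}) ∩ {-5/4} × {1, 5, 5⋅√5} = {-5/4} × {1, 5⋅√5}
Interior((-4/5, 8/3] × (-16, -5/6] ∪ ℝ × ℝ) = ℝ × ℝ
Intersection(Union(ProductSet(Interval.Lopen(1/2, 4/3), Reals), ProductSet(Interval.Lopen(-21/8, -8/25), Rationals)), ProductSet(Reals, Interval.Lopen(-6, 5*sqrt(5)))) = Union(ProductSet(Interval.Lopen(-21/8, -8/25), Intersection(Interval.Lopen(-6, 5*sqrt(5)), Rationals)), ProductSet(Interval.Lopen(1/2, 4/3), Interval.Lopen(-6, 5*sqrt(5))))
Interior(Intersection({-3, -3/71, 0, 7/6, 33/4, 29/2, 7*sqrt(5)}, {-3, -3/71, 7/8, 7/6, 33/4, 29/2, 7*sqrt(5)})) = EmptySet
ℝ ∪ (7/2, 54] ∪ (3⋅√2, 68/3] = (-∞, ∞)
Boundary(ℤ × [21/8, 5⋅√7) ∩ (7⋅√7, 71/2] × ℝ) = {19, 20, …, 35} × [21/8, 5⋅√7]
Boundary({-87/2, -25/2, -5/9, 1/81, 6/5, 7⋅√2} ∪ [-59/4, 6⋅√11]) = {-87/2, -59/4, 6⋅√11}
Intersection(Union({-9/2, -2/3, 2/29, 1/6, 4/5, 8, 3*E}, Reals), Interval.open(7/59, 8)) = Interval.open(7/59, 8)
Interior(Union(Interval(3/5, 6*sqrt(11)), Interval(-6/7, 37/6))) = Interval.open(-6/7, 6*sqrt(11))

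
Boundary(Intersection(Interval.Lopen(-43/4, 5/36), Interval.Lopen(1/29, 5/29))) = {1/29, 5/36}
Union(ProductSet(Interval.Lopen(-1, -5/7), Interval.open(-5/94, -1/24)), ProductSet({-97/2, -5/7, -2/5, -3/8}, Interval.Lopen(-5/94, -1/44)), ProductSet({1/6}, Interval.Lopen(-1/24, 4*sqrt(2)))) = Union(ProductSet({1/6}, Interval.Lopen(-1/24, 4*sqrt(2))), ProductSet({-97/2, -5/7, -2/5, -3/8}, Interval.Lopen(-5/94, -1/44)), ProductSet(Interval.Lopen(-1, -5/7), Interval.open(-5/94, -1/24)))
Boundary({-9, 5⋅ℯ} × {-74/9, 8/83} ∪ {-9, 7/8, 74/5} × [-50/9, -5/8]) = ({-9, 5⋅ℯ} × {-74/9, 8/83}) ∪ ({-9, 7/8, 74/5} × [-50/9, -5/8])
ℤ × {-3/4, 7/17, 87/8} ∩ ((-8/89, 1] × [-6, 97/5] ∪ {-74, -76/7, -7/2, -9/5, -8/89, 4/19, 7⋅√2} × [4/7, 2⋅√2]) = {0, 1} × {-3/4, 7/17, 87/8}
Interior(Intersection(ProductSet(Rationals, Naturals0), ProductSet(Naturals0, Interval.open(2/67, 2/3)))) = EmptySet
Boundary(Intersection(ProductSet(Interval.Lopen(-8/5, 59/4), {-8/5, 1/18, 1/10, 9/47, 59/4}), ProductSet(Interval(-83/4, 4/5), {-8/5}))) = ProductSet(Interval(-8/5, 4/5), {-8/5})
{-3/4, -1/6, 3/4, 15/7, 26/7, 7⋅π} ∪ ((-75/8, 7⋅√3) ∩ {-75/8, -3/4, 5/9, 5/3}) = {-3/4, -1/6, 5/9, 3/4, 5/3, 15/7, 26/7, 7⋅π}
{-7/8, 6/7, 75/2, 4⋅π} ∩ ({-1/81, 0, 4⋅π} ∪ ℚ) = {-7/8, 6/7, 75/2, 4⋅π}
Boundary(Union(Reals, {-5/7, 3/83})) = EmptySet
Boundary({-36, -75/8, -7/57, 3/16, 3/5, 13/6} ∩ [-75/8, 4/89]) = {-75/8, -7/57}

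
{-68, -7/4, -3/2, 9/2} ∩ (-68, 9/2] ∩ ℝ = {-7/4, -3/2, 9/2}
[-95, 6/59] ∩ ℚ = ℚ ∩ [-95, 6/59]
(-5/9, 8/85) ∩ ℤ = {0}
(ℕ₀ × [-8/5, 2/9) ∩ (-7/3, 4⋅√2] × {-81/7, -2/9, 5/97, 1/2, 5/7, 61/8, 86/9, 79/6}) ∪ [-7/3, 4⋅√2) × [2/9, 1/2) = ({0, 1, …, 5} × {-2/9, 5/97}) ∪ ([-7/3, 4⋅√2) × [2/9, 1/2))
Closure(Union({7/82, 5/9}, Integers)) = Union({7/82, 5/9}, Integers)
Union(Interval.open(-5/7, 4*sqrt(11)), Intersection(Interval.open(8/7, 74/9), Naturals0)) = Union(Interval.open(-5/7, 4*sqrt(11)), Range(2, 9, 1))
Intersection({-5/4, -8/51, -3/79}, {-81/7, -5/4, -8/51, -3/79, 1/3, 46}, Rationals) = {-5/4, -8/51, -3/79}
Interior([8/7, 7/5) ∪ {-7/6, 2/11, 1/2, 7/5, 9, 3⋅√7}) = (8/7, 7/5)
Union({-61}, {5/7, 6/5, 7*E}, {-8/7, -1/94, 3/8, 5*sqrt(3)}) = {-61, -8/7, -1/94, 3/8, 5/7, 6/5, 5*sqrt(3), 7*E}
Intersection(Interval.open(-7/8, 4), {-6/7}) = {-6/7}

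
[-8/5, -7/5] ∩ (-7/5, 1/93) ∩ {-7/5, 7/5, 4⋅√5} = ∅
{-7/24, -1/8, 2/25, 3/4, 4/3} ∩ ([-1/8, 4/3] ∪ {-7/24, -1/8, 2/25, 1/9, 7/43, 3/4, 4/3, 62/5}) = {-7/24, -1/8, 2/25, 3/4, 4/3}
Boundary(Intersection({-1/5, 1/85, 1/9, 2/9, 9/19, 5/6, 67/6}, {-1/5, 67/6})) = {-1/5, 67/6}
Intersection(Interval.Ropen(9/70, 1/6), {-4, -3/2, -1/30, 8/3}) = EmptySet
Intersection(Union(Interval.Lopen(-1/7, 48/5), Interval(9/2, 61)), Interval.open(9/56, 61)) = Interval.open(9/56, 61)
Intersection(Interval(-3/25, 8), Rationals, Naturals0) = Range(0, 9, 1)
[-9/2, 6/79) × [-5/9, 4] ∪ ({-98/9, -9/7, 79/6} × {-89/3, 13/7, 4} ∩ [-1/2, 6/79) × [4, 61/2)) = [-9/2, 6/79) × [-5/9, 4]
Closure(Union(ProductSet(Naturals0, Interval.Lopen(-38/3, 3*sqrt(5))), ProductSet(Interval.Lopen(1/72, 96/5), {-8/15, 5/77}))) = Union(ProductSet(Interval(1/72, 96/5), {-8/15, 5/77}), ProductSet(Naturals0, Interval(-38/3, 3*sqrt(5))))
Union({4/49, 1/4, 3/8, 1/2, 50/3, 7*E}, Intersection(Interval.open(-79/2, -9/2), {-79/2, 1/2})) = {4/49, 1/4, 3/8, 1/2, 50/3, 7*E}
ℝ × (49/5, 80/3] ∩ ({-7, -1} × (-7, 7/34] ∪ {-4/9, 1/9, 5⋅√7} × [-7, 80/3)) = {-4/9, 1/9, 5⋅√7} × (49/5, 80/3)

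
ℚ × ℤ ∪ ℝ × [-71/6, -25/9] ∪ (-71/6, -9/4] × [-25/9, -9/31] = (ℚ × ℤ) ∪ (ℝ × [-71/6, -25/9]) ∪ ((-71/6, -9/4] × [-25/9, -9/31])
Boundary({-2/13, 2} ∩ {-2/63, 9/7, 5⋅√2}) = ∅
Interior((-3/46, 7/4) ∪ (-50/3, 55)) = (-50/3, 55)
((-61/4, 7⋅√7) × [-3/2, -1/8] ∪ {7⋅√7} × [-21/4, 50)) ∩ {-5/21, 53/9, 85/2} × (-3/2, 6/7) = {-5/21, 53/9} × (-3/2, -1/8]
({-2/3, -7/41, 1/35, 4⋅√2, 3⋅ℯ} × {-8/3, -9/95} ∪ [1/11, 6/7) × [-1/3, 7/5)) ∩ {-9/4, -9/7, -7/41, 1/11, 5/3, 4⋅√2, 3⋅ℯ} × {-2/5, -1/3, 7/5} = {1/11} × {-1/3}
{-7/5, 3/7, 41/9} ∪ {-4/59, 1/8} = {-7/5, -4/59, 1/8, 3/7, 41/9}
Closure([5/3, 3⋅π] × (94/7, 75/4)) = [5/3, 3⋅π] × [94/7, 75/4]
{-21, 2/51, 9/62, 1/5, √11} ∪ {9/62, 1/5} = {-21, 2/51, 9/62, 1/5, √11}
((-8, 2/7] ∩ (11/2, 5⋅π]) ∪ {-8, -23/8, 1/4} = {-8, -23/8, 1/4}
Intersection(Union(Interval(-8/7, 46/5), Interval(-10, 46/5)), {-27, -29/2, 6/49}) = {6/49}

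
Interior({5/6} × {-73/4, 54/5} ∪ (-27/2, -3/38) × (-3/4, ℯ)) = (-27/2, -3/38) × (-3/4, ℯ)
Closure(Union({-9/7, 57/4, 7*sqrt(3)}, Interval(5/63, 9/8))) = Union({-9/7, 57/4, 7*sqrt(3)}, Interval(5/63, 9/8))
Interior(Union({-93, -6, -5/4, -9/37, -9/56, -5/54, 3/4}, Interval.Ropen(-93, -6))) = Interval.open(-93, -6)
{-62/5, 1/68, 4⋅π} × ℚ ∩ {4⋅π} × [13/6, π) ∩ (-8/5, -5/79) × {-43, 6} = ∅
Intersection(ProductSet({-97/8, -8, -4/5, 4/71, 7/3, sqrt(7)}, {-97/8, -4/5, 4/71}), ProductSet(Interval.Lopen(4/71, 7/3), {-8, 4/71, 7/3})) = ProductSet({7/3}, {4/71})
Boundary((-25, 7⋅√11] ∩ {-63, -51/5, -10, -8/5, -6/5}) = {-51/5, -10, -8/5, -6/5}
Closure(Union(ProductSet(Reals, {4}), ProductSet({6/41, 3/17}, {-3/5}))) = Union(ProductSet({6/41, 3/17}, {-3/5}), ProductSet(Reals, {4}))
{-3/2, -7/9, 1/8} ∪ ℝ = ℝ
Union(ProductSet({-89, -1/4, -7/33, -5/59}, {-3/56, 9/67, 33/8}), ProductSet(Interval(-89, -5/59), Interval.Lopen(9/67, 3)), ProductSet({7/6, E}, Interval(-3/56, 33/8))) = Union(ProductSet({7/6, E}, Interval(-3/56, 33/8)), ProductSet({-89, -1/4, -7/33, -5/59}, {-3/56, 9/67, 33/8}), ProductSet(Interval(-89, -5/59), Interval.Lopen(9/67, 3)))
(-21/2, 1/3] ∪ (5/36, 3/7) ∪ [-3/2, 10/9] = (-21/2, 10/9]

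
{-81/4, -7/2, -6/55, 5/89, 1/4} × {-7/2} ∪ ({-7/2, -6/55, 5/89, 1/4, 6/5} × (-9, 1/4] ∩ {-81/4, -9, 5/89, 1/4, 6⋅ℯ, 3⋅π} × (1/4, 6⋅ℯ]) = {-81/4, -7/2, -6/55, 5/89, 1/4} × {-7/2}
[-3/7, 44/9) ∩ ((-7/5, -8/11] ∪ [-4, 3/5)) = [-3/7, 3/5)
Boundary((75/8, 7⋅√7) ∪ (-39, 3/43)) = {-39, 3/43, 75/8, 7⋅√7}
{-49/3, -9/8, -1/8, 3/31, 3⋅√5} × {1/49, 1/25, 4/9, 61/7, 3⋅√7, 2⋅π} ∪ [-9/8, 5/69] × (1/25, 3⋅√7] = ([-9/8, 5/69] × (1/25, 3⋅√7]) ∪ ({-49/3, -9/8, -1/8, 3/31, 3⋅√5} × {1/49, 1/25, 4/9, 61/7, 3⋅√7, 2⋅π})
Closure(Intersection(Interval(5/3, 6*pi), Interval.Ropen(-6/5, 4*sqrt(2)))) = Interval(5/3, 4*sqrt(2))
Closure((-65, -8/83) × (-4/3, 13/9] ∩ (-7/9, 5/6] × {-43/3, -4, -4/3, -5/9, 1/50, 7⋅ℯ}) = [-7/9, -8/83] × {-5/9, 1/50}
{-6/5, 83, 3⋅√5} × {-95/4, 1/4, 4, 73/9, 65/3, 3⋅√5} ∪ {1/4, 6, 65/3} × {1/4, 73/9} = ({1/4, 6, 65/3} × {1/4, 73/9}) ∪ ({-6/5, 83, 3⋅√5} × {-95/4, 1/4, 4, 73/9, 65/3, 3⋅√5})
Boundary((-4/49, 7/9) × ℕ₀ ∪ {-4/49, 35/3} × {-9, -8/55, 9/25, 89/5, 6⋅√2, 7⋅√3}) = ([-4/49, 7/9] × ℕ₀) ∪ ({-4/49, 35/3} × {-9, -8/55, 9/25, 89/5, 6⋅√2, 7⋅√3})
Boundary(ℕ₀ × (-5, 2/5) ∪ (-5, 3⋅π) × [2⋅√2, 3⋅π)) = (ℕ₀ × [-5, 2/5]) ∪ ({-5, 3⋅π} × [2⋅√2, 3⋅π]) ∪ ([-5, 3⋅π] × {2⋅√2, 3⋅π})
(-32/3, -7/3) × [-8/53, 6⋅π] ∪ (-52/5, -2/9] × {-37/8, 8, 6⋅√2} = ((-32/3, -7/3) × [-8/53, 6⋅π]) ∪ ((-52/5, -2/9] × {-37/8, 8, 6⋅√2})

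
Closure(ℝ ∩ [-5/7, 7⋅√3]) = [-5/7, 7⋅√3]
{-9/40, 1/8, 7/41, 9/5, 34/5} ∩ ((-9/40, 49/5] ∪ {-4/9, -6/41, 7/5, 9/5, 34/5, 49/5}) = {1/8, 7/41, 9/5, 34/5}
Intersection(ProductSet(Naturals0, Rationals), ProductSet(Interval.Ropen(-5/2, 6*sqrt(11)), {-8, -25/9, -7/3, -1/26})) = ProductSet(Range(0, 20, 1), {-8, -25/9, -7/3, -1/26})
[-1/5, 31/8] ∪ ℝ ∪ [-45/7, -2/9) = (-∞, ∞)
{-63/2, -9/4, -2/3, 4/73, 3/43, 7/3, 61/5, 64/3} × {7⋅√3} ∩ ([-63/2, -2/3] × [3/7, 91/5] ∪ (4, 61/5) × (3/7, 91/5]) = {-63/2, -9/4, -2/3} × {7⋅√3}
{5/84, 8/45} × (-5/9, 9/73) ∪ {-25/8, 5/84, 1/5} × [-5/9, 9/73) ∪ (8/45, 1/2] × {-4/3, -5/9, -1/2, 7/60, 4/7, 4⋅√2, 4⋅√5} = ({5/84, 8/45} × (-5/9, 9/73)) ∪ ({-25/8, 5/84, 1/5} × [-5/9, 9/73)) ∪ ((8/45, 1/2] × {-4/3, -5/9, -1/2, 7/60, 4/7, 4⋅√2, 4⋅√5})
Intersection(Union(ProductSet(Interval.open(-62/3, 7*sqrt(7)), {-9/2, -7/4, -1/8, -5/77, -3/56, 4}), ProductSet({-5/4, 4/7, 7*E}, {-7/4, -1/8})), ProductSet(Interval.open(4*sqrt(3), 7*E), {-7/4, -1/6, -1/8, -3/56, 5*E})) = ProductSet(Interval.open(4*sqrt(3), 7*sqrt(7)), {-7/4, -1/8, -3/56})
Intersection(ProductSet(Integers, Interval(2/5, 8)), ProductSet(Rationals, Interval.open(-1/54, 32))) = ProductSet(Integers, Interval(2/5, 8))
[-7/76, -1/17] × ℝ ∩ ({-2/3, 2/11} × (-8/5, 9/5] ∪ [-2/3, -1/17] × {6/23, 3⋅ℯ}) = [-7/76, -1/17] × {6/23, 3⋅ℯ}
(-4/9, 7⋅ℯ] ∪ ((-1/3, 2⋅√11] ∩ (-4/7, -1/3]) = (-4/9, 7⋅ℯ]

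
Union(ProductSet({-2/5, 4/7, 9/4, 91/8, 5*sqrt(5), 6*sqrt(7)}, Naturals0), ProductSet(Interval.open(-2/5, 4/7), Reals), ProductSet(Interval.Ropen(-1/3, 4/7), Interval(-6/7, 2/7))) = Union(ProductSet({-2/5, 4/7, 9/4, 91/8, 5*sqrt(5), 6*sqrt(7)}, Naturals0), ProductSet(Interval.open(-2/5, 4/7), Reals))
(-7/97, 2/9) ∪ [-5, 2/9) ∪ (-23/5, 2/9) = [-5, 2/9)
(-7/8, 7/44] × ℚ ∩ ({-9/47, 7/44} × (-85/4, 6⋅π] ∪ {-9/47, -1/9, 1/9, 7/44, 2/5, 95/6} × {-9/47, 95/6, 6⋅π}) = ({-9/47, -1/9, 1/9, 7/44} × {-9/47, 95/6}) ∪ ({-9/47, 7/44} × (ℚ ∩ (-85/4, 6⋅π]))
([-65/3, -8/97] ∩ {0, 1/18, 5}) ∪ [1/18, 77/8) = [1/18, 77/8)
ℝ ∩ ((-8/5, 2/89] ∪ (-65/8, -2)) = (-65/8, -2) ∪ (-8/5, 2/89]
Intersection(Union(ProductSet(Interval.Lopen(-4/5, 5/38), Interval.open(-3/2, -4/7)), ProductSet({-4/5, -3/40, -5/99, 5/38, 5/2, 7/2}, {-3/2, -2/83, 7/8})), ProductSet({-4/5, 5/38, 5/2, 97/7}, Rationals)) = Union(ProductSet({5/38}, Intersection(Interval.open(-3/2, -4/7), Rationals)), ProductSet({-4/5, 5/38, 5/2}, {-3/2, -2/83, 7/8}))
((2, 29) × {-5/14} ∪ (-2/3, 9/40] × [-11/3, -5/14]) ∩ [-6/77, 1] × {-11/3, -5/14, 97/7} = [-6/77, 9/40] × {-11/3, -5/14}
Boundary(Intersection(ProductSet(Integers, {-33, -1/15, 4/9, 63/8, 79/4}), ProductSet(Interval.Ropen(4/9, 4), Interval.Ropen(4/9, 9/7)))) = ProductSet(Range(1, 4, 1), {4/9})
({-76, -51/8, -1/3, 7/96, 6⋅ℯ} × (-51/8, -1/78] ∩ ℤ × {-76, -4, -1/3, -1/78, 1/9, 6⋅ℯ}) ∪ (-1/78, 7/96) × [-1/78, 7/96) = ({-76} × {-4, -1/3, -1/78}) ∪ ((-1/78, 7/96) × [-1/78, 7/96))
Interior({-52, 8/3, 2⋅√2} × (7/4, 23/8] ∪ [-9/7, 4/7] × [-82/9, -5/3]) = (-9/7, 4/7) × (-82/9, -5/3)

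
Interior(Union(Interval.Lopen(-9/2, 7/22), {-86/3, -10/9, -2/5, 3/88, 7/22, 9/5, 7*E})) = Interval.open(-9/2, 7/22)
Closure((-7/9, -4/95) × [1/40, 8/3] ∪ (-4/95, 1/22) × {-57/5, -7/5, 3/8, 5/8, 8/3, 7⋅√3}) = ([-7/9, -4/95] × [1/40, 8/3]) ∪ ([-4/95, 1/22] × {-57/5, -7/5, 3/8, 5/8, 8/3, 7⋅√3})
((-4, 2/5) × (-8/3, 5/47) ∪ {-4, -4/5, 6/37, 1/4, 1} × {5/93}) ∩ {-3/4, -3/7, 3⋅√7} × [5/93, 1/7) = {-3/4, -3/7} × [5/93, 5/47)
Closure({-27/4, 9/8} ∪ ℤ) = ℤ ∪ {-27/4, 9/8}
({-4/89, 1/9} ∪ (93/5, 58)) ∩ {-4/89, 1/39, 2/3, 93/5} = {-4/89}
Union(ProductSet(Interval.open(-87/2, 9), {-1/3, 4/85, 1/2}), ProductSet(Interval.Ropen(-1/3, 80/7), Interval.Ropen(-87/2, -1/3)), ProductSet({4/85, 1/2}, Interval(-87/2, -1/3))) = Union(ProductSet({4/85, 1/2}, Interval(-87/2, -1/3)), ProductSet(Interval.open(-87/2, 9), {-1/3, 4/85, 1/2}), ProductSet(Interval.Ropen(-1/3, 80/7), Interval.Ropen(-87/2, -1/3)))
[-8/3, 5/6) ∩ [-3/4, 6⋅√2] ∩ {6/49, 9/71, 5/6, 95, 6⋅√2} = {6/49, 9/71}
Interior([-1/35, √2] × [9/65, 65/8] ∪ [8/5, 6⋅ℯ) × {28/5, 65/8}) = (-1/35, √2) × (9/65, 65/8)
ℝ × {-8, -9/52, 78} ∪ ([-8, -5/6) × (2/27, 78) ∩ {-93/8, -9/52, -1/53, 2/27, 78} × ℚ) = ℝ × {-8, -9/52, 78}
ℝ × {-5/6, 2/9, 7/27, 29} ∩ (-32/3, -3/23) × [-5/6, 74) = (-32/3, -3/23) × {-5/6, 2/9, 7/27, 29}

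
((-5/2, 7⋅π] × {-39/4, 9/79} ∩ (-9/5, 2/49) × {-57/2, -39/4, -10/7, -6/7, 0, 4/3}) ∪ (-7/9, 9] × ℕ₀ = ((-7/9, 9] × ℕ₀) ∪ ((-9/5, 2/49) × {-39/4})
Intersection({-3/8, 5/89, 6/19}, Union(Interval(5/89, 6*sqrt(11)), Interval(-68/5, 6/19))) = {-3/8, 5/89, 6/19}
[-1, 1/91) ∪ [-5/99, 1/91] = [-1, 1/91]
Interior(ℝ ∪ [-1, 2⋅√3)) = (-∞, ∞)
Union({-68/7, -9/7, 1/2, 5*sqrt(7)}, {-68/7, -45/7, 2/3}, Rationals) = Union({5*sqrt(7)}, Rationals)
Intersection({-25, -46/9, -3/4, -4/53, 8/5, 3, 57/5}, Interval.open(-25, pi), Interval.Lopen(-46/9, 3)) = {-3/4, -4/53, 8/5, 3}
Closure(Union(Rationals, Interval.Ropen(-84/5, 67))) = Union(Interval(-oo, oo), Rationals)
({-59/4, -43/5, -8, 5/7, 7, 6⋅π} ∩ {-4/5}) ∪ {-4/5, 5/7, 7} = {-4/5, 5/7, 7}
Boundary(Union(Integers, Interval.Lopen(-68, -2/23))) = Union(Complement(Integers, Interval.open(-68, -2/23)), {-2/23})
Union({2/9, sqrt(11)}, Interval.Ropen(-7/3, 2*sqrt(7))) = Interval.Ropen(-7/3, 2*sqrt(7))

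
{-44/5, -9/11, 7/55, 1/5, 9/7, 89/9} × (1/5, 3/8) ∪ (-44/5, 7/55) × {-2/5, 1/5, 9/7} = ((-44/5, 7/55) × {-2/5, 1/5, 9/7}) ∪ ({-44/5, -9/11, 7/55, 1/5, 9/7, 89/9} × (1/5, 3/8))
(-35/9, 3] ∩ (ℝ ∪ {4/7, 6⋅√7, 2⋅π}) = (-35/9, 3]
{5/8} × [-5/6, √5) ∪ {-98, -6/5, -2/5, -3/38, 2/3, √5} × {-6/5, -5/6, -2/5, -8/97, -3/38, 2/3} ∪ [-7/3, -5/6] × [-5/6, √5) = (([-7/3, -5/6] ∪ {5/8}) × [-5/6, √5)) ∪ ({-98, -6/5, -2/5, -3/38, 2/3, √5} × {-6/5, -5/6, -2/5, -8/97, -3/38, 2/3})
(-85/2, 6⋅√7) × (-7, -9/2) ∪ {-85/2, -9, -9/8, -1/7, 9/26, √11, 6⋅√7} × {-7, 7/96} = ((-85/2, 6⋅√7) × (-7, -9/2)) ∪ ({-85/2, -9, -9/8, -1/7, 9/26, √11, 6⋅√7} × {-7, 7/96})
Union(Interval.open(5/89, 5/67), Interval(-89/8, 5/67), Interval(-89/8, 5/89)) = Interval(-89/8, 5/67)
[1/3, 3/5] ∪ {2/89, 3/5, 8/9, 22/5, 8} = {2/89, 8/9, 22/5, 8} ∪ [1/3, 3/5]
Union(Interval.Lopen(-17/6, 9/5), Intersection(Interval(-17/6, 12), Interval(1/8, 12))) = Interval.Lopen(-17/6, 12)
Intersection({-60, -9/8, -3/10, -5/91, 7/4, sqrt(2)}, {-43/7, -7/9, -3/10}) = {-3/10}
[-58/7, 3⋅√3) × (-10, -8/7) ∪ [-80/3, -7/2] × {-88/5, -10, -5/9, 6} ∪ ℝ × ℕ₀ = (ℝ × ℕ₀) ∪ ([-80/3, -7/2] × {-88/5, -10, -5/9, 6}) ∪ ([-58/7, 3⋅√3) × (-10, -8/7))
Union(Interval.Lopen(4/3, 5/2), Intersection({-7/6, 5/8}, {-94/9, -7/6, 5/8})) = Union({-7/6, 5/8}, Interval.Lopen(4/3, 5/2))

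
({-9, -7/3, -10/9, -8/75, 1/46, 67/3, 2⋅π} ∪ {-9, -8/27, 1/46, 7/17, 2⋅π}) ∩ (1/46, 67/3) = {7/17, 2⋅π}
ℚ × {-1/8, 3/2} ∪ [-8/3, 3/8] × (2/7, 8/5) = (ℚ × {-1/8, 3/2}) ∪ ([-8/3, 3/8] × (2/7, 8/5))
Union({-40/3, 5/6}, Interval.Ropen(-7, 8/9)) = Union({-40/3}, Interval.Ropen(-7, 8/9))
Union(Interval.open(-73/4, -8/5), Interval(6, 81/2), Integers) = Union(Integers, Interval.open(-73/4, -8/5), Interval(6, 81/2))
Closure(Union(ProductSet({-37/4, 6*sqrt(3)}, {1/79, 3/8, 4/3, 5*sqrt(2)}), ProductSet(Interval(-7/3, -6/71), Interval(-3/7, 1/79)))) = Union(ProductSet({-37/4, 6*sqrt(3)}, {1/79, 3/8, 4/3, 5*sqrt(2)}), ProductSet(Interval(-7/3, -6/71), Interval(-3/7, 1/79)))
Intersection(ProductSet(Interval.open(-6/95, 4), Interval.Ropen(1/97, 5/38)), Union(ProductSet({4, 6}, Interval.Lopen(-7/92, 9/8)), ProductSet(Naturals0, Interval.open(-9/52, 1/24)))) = ProductSet(Range(0, 4, 1), Interval.Ropen(1/97, 1/24))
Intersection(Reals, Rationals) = Rationals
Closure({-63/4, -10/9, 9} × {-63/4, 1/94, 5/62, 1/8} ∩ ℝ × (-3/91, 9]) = {-63/4, -10/9, 9} × {1/94, 5/62, 1/8}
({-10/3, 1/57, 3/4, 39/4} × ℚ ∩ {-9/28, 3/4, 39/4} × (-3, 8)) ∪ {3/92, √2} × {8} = ({3/92, √2} × {8}) ∪ ({3/4, 39/4} × (ℚ ∩ (-3, 8)))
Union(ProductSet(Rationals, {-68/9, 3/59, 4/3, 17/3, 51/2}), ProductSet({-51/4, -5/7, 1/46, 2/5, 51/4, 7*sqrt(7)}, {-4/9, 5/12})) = Union(ProductSet({-51/4, -5/7, 1/46, 2/5, 51/4, 7*sqrt(7)}, {-4/9, 5/12}), ProductSet(Rationals, {-68/9, 3/59, 4/3, 17/3, 51/2}))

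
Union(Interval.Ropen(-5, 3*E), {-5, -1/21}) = Interval.Ropen(-5, 3*E)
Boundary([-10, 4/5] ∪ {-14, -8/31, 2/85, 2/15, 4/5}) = {-14, -10, 4/5}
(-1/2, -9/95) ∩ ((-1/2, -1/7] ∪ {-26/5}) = (-1/2, -1/7]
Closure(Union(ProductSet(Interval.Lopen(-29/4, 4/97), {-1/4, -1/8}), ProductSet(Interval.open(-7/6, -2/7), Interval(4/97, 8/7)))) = Union(ProductSet(Interval(-29/4, 4/97), {-1/4, -1/8}), ProductSet(Interval(-7/6, -2/7), Interval(4/97, 8/7)))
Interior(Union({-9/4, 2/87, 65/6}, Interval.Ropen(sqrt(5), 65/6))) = Interval.open(sqrt(5), 65/6)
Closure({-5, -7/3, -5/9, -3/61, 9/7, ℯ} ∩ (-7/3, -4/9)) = {-5/9}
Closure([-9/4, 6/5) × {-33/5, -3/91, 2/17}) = [-9/4, 6/5] × {-33/5, -3/91, 2/17}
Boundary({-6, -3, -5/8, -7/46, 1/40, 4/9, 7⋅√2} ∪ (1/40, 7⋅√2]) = {-6, -3, -5/8, -7/46, 1/40, 7⋅√2}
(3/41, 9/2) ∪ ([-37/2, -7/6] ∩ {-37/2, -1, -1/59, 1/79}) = {-37/2} ∪ (3/41, 9/2)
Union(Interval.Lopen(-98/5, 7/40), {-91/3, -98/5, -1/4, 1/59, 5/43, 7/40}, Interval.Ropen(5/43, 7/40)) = Union({-91/3}, Interval(-98/5, 7/40))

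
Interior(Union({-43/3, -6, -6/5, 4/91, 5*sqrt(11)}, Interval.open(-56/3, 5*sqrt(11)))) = Interval.open(-56/3, 5*sqrt(11))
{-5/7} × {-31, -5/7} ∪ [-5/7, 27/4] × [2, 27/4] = ({-5/7} × {-31, -5/7}) ∪ ([-5/7, 27/4] × [2, 27/4])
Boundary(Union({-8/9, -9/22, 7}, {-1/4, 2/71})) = {-8/9, -9/22, -1/4, 2/71, 7}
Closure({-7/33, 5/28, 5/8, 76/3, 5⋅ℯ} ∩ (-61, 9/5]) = {-7/33, 5/28, 5/8}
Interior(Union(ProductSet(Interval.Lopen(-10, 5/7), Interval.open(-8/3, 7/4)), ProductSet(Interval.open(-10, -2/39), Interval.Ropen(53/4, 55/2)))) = Union(ProductSet(Interval.open(-10, -2/39), Interval.open(53/4, 55/2)), ProductSet(Interval.open(-10, 5/7), Interval.open(-8/3, 7/4)))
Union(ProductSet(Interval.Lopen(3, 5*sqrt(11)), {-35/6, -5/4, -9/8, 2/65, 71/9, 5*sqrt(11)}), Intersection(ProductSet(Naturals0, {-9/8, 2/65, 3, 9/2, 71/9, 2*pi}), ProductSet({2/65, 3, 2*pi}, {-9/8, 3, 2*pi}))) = Union(ProductSet({3}, {-9/8, 3, 2*pi}), ProductSet(Interval.Lopen(3, 5*sqrt(11)), {-35/6, -5/4, -9/8, 2/65, 71/9, 5*sqrt(11)}))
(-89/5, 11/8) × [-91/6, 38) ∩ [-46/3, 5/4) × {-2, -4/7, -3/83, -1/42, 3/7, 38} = [-46/3, 5/4) × {-2, -4/7, -3/83, -1/42, 3/7}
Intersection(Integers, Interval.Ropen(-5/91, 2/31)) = Range(0, 1, 1)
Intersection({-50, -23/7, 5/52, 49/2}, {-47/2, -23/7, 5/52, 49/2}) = {-23/7, 5/52, 49/2}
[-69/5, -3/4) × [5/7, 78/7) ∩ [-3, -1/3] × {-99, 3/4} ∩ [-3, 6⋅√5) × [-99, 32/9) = [-3, -3/4) × {3/4}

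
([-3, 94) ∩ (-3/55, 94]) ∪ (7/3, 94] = (-3/55, 94]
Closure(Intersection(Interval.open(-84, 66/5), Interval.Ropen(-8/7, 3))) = Interval(-8/7, 3)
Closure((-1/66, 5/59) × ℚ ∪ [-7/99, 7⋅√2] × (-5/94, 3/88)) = ((-1/66, 5/59) × ℚ) ∪ ([-7/99, 7⋅√2] × [-5/94, 3/88]) ∪ ([-1/66, 5/59] × ((-∞, -5/94] ∪ [3/88, ∞)))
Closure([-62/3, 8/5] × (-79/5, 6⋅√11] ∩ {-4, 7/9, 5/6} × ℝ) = {-4, 7/9, 5/6} × [-79/5, 6⋅√11]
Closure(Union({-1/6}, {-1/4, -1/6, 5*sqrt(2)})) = {-1/4, -1/6, 5*sqrt(2)}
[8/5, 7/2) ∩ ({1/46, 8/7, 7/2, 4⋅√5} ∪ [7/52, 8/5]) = {8/5}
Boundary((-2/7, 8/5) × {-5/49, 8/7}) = [-2/7, 8/5] × {-5/49, 8/7}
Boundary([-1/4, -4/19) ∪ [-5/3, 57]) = {-5/3, 57}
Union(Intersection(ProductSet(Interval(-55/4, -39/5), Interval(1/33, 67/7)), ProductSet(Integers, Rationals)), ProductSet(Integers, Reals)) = ProductSet(Integers, Reals)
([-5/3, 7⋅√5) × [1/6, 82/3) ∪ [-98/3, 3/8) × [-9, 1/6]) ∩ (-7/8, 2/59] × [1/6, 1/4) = (-7/8, 2/59] × [1/6, 1/4)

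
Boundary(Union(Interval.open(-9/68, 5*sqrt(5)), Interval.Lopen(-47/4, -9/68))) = {-47/4, 5*sqrt(5)}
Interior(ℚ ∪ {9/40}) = ∅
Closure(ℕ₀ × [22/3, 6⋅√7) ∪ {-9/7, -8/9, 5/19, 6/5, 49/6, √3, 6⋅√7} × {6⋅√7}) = (ℕ₀ × [22/3, 6⋅√7]) ∪ ({-9/7, -8/9, 5/19, 6/5, 49/6, √3, 6⋅√7} × {6⋅√7})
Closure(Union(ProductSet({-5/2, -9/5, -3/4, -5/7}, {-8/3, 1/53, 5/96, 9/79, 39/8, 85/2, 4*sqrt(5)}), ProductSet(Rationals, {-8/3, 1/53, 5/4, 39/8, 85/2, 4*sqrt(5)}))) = Union(ProductSet({-5/2, -9/5, -3/4, -5/7}, {-8/3, 1/53, 5/96, 9/79, 39/8, 85/2, 4*sqrt(5)}), ProductSet(Reals, {-8/3, 1/53, 5/4, 39/8, 85/2, 4*sqrt(5)}))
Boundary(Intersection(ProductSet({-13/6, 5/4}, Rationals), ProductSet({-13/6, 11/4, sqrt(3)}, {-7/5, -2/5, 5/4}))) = ProductSet({-13/6}, {-7/5, -2/5, 5/4})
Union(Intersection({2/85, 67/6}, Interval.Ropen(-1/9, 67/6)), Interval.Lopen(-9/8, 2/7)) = Interval.Lopen(-9/8, 2/7)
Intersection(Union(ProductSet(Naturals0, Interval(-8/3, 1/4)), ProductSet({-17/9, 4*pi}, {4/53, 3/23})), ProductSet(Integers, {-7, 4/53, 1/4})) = ProductSet(Naturals0, {4/53, 1/4})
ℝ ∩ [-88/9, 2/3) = [-88/9, 2/3)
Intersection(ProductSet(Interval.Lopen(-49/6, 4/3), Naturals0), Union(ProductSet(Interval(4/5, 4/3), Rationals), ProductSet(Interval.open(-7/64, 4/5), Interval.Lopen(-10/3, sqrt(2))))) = Union(ProductSet(Interval.open(-7/64, 4/5), Range(0, 2, 1)), ProductSet(Interval(4/5, 4/3), Naturals0))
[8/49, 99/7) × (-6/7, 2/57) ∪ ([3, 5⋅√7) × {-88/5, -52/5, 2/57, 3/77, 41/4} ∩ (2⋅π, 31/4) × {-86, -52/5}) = ((2⋅π, 31/4) × {-52/5}) ∪ ([8/49, 99/7) × (-6/7, 2/57))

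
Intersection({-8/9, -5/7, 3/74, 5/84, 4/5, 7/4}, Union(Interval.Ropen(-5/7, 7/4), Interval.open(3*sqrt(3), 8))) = {-5/7, 3/74, 5/84, 4/5}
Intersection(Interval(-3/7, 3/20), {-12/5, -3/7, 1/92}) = {-3/7, 1/92}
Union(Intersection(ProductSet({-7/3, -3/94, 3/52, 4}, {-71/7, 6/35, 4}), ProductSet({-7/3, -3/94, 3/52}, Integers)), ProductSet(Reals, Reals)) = ProductSet(Reals, Reals)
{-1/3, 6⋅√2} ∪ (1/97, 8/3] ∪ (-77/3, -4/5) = (-77/3, -4/5) ∪ {-1/3, 6⋅√2} ∪ (1/97, 8/3]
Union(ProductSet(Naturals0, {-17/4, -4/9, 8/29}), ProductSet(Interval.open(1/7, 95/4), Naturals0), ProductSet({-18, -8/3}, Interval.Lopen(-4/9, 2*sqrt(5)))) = Union(ProductSet({-18, -8/3}, Interval.Lopen(-4/9, 2*sqrt(5))), ProductSet(Interval.open(1/7, 95/4), Naturals0), ProductSet(Naturals0, {-17/4, -4/9, 8/29}))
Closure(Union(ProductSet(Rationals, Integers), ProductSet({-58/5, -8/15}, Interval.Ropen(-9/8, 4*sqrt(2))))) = Union(ProductSet({-58/5, -8/15}, Interval(-9/8, 4*sqrt(2))), ProductSet(Reals, Integers))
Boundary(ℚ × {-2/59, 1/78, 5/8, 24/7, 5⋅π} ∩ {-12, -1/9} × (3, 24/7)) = ∅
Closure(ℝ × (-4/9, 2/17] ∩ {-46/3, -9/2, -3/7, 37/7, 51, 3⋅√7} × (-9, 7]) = {-46/3, -9/2, -3/7, 37/7, 51, 3⋅√7} × [-4/9, 2/17]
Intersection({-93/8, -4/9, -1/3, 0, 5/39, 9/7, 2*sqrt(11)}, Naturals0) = {0}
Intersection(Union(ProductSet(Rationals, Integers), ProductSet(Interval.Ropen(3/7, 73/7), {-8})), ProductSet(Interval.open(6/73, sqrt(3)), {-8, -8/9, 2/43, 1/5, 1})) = Union(ProductSet(Intersection(Interval.open(6/73, sqrt(3)), Rationals), {-8, 1}), ProductSet(Interval.Ropen(3/7, sqrt(3)), {-8}))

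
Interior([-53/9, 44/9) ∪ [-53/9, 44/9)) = (-53/9, 44/9)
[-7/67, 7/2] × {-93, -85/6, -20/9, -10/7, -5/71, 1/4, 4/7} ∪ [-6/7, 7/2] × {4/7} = ([-6/7, 7/2] × {4/7}) ∪ ([-7/67, 7/2] × {-93, -85/6, -20/9, -10/7, -5/71, 1/4, 4/7})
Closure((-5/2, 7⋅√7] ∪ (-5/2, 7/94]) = [-5/2, 7⋅√7]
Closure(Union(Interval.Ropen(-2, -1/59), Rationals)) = Union(Interval(-oo, oo), Rationals)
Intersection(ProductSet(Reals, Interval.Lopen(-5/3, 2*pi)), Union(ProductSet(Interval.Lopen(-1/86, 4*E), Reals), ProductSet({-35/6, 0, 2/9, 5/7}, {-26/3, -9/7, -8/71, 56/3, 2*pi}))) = Union(ProductSet({-35/6, 0, 2/9, 5/7}, {-9/7, -8/71, 2*pi}), ProductSet(Interval.Lopen(-1/86, 4*E), Interval.Lopen(-5/3, 2*pi)))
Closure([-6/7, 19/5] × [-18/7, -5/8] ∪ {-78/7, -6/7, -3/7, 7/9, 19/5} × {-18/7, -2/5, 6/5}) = ({-78/7, -6/7, -3/7, 7/9, 19/5} × {-18/7, -2/5, 6/5}) ∪ ([-6/7, 19/5] × [-18/7, -5/8])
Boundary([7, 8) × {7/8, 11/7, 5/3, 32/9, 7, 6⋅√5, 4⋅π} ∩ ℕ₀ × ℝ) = {7} × {7/8, 11/7, 5/3, 32/9, 7, 6⋅√5, 4⋅π}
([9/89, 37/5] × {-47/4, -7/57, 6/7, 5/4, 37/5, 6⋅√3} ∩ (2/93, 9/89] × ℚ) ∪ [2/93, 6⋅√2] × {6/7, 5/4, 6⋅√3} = ({9/89} × {-47/4, -7/57, 6/7, 5/4, 37/5}) ∪ ([2/93, 6⋅√2] × {6/7, 5/4, 6⋅√3})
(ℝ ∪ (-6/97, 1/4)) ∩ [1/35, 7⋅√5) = [1/35, 7⋅√5)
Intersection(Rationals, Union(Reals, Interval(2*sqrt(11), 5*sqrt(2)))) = Intersection(Interval(-oo, oo), Rationals)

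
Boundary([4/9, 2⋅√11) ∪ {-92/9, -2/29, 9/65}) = {-92/9, -2/29, 9/65, 4/9, 2⋅√11}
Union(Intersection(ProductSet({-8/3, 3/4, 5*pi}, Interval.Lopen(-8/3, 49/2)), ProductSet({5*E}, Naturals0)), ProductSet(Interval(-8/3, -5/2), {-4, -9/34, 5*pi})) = ProductSet(Interval(-8/3, -5/2), {-4, -9/34, 5*pi})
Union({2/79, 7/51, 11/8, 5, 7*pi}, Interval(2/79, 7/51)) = Union({11/8, 5, 7*pi}, Interval(2/79, 7/51))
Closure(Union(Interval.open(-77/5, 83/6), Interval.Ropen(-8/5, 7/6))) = Interval(-77/5, 83/6)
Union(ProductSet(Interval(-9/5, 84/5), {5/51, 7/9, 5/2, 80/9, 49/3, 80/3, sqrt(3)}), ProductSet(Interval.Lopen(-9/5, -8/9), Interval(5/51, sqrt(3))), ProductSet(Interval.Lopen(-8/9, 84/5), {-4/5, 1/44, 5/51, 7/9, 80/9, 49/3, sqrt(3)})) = Union(ProductSet(Interval.Lopen(-9/5, -8/9), Interval(5/51, sqrt(3))), ProductSet(Interval(-9/5, 84/5), {5/51, 7/9, 5/2, 80/9, 49/3, 80/3, sqrt(3)}), ProductSet(Interval.Lopen(-8/9, 84/5), {-4/5, 1/44, 5/51, 7/9, 80/9, 49/3, sqrt(3)}))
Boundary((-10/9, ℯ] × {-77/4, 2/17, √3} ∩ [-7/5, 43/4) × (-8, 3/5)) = [-10/9, ℯ] × {2/17}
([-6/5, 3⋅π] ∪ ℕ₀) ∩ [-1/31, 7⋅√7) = [-1/31, 3⋅π] ∪ {0, 1, …, 18}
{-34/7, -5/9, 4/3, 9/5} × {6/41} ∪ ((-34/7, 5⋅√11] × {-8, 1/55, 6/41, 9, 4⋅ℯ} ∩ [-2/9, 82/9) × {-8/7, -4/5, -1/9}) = {-34/7, -5/9, 4/3, 9/5} × {6/41}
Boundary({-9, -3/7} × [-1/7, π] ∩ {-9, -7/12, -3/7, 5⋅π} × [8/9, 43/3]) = {-9, -3/7} × [8/9, π]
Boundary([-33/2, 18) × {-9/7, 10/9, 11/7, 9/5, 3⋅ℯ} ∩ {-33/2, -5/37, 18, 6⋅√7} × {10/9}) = {-33/2, -5/37, 6⋅√7} × {10/9}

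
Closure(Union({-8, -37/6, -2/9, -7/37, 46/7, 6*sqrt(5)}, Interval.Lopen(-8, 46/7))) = Union({6*sqrt(5)}, Interval(-8, 46/7))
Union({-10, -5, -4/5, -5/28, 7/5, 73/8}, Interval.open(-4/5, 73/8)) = Union({-10, -5}, Interval(-4/5, 73/8))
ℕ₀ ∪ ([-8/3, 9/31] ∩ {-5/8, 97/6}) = {-5/8} ∪ ℕ₀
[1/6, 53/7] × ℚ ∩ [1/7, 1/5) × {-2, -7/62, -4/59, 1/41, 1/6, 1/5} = [1/6, 1/5) × {-2, -7/62, -4/59, 1/41, 1/6, 1/5}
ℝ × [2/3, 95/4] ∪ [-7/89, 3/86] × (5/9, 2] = (ℝ × [2/3, 95/4]) ∪ ([-7/89, 3/86] × (5/9, 2])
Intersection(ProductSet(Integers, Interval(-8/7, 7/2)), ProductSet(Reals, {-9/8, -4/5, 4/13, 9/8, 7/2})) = ProductSet(Integers, {-9/8, -4/5, 4/13, 9/8, 7/2})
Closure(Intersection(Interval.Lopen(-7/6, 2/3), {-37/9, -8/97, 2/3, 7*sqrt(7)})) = {-8/97, 2/3}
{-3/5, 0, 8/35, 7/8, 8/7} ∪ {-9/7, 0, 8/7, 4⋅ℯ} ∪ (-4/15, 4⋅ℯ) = {-9/7, -3/5} ∪ (-4/15, 4⋅ℯ]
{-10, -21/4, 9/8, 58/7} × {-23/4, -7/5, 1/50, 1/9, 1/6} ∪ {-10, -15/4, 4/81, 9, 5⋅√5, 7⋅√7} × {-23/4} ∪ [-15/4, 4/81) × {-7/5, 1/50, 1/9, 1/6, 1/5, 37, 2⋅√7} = ({-10, -21/4, 9/8, 58/7} × {-23/4, -7/5, 1/50, 1/9, 1/6}) ∪ ({-10, -15/4, 4/81, 9, 5⋅√5, 7⋅√7} × {-23/4}) ∪ ([-15/4, 4/81) × {-7/5, 1/50, 1/9, 1/6, 1/5, 37, 2⋅√7})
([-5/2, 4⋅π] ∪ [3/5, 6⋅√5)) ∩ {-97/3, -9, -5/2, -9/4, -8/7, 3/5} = {-5/2, -9/4, -8/7, 3/5}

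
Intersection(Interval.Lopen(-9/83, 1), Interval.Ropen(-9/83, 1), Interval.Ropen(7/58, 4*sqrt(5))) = Interval.Ropen(7/58, 1)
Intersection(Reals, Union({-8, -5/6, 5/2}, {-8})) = {-8, -5/6, 5/2}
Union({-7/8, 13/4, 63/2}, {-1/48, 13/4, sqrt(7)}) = {-7/8, -1/48, 13/4, 63/2, sqrt(7)}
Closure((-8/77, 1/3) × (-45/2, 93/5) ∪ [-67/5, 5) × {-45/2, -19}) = ({-8/77, 1/3} × [-45/2, 93/5]) ∪ ([-67/5, 5] × {-45/2, -19}) ∪ ([-8/77, 1/3] × {-45/2, 93/5}) ∪ ((-8/77, 1/3) × (-45/2, 93/5))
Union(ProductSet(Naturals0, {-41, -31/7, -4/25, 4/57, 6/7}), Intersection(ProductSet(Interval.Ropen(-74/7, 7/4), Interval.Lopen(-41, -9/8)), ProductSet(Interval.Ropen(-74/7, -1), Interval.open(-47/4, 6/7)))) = Union(ProductSet(Interval.Ropen(-74/7, -1), Interval.Lopen(-47/4, -9/8)), ProductSet(Naturals0, {-41, -31/7, -4/25, 4/57, 6/7}))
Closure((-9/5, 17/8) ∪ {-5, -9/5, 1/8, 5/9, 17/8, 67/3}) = {-5, 67/3} ∪ [-9/5, 17/8]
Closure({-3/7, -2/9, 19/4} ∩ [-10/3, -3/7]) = {-3/7}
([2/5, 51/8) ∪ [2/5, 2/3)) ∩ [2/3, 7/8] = [2/3, 7/8]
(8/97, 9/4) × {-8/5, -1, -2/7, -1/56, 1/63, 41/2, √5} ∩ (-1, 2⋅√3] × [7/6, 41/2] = (8/97, 9/4) × {41/2, √5}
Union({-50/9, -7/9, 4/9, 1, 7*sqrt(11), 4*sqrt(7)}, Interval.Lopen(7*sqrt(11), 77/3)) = Union({-50/9, -7/9, 4/9, 1, 4*sqrt(7)}, Interval(7*sqrt(11), 77/3))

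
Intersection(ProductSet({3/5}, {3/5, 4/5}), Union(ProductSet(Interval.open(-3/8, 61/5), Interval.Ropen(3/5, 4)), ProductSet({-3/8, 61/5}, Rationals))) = ProductSet({3/5}, {3/5, 4/5})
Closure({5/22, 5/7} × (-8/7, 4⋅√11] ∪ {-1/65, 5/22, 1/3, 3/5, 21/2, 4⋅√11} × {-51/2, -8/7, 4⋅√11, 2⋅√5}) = ({5/22, 5/7} × [-8/7, 4⋅√11]) ∪ ({-1/65, 5/22, 1/3, 3/5, 21/2, 4⋅√11} × {-51/2, -8/7, 4⋅√11, 2⋅√5})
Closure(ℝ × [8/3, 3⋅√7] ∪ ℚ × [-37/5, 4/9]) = ℝ × ([-37/5, 4/9] ∪ [8/3, 3⋅√7])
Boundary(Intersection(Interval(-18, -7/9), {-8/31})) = EmptySet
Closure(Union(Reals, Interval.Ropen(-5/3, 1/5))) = Interval(-oo, oo)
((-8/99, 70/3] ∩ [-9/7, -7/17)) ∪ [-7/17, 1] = [-7/17, 1]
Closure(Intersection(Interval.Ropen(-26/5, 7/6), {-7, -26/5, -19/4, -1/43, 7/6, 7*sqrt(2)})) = {-26/5, -19/4, -1/43}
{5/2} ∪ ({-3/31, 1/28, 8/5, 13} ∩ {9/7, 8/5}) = {8/5, 5/2}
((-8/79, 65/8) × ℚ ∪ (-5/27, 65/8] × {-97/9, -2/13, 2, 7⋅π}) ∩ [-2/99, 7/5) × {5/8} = [-2/99, 7/5) × {5/8}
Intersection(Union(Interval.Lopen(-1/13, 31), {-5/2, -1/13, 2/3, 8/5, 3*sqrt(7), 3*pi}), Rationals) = Union({-5/2}, Intersection(Interval(-1/13, 31), Rationals))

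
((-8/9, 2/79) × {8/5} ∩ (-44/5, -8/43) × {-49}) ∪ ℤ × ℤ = ℤ × ℤ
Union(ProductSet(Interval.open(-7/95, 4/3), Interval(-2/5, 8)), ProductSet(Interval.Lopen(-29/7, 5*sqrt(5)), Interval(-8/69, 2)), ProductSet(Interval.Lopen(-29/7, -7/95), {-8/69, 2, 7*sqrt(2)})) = Union(ProductSet(Interval.Lopen(-29/7, -7/95), {-8/69, 2, 7*sqrt(2)}), ProductSet(Interval.Lopen(-29/7, 5*sqrt(5)), Interval(-8/69, 2)), ProductSet(Interval.open(-7/95, 4/3), Interval(-2/5, 8)))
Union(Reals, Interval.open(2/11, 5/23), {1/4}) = Interval(-oo, oo)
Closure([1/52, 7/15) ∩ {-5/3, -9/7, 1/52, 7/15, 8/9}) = {1/52}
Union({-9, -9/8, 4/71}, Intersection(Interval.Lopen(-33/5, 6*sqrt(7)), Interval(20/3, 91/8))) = Union({-9, -9/8, 4/71}, Interval(20/3, 91/8))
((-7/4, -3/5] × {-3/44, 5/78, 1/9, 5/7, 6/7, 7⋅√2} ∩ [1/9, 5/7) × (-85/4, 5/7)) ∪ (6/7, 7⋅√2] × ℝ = (6/7, 7⋅√2] × ℝ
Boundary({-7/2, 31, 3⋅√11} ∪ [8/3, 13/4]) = {-7/2, 8/3, 13/4, 31, 3⋅√11}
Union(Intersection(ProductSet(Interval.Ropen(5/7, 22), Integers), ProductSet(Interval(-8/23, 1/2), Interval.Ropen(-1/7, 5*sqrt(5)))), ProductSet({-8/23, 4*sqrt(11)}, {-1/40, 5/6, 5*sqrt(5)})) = ProductSet({-8/23, 4*sqrt(11)}, {-1/40, 5/6, 5*sqrt(5)})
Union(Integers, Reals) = Reals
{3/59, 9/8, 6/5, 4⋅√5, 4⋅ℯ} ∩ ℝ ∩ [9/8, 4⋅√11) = {9/8, 6/5, 4⋅√5, 4⋅ℯ}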